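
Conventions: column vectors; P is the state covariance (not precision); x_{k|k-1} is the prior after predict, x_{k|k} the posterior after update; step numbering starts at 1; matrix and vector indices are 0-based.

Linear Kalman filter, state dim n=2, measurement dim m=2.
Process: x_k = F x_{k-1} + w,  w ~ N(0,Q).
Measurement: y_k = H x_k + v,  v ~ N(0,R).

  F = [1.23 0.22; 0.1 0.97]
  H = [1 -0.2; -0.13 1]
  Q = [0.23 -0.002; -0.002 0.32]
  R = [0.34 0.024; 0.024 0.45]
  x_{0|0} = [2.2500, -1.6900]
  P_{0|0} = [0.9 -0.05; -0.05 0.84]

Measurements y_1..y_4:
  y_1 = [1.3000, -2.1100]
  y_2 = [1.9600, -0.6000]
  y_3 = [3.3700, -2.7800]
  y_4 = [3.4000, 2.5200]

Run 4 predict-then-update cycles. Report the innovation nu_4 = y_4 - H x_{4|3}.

step 1: x^-=[2.3957, -1.4143]  P^-=[1.6052 0.2272; 0.2272 1.1097]  S=[1.8987 -0.1735; -0.1735 1.5277]  K=[0.8312 0.1065; 0.0681 0.7148]  nu=[-1.3786, -0.3843]  x^+=[1.2089, -1.7828]  P^+=[0.3067 0.1078; 0.1078 0.3373]
step 2: x^-=[1.0947, -1.6084]  P^-=[0.7687 0.2386; 0.2386 0.6613]  S=[1.0397 0.0367; 0.0367 1.0623]  K=[0.6897 0.1068; 0.0815 0.5905]  nu=[0.5436, 1.1508]  x^+=[1.5925, -0.8846]  P^+=[0.2566 0.0980; 0.0980 0.2804]
step 3: x^-=[1.7642, -0.6988]  P^-=[0.6849 0.2085; 0.2085 0.6054]  S=[0.9657 0.0278; 0.0278 1.0128]  K=[0.6632 0.0997; 0.0741 0.5690]  nu=[1.4661, -1.8519]  x^+=[2.5517, -1.6438]  P^+=[0.2464 0.0928; 0.0928 0.2699]
step 4: x^-=[2.7770, -1.3393]  P^-=[0.6661 0.1987; 0.1987 0.5944]  S=[0.9504 0.0224; 0.0224 1.0040]  K=[0.6568 0.0970; 0.0707 0.5647]  nu=[0.3552, 4.2203]  x^+=[3.4197, 1.0692]  P^+=[0.2439 0.0911; 0.0911 0.2677]

innov = [0.3552, 4.2203]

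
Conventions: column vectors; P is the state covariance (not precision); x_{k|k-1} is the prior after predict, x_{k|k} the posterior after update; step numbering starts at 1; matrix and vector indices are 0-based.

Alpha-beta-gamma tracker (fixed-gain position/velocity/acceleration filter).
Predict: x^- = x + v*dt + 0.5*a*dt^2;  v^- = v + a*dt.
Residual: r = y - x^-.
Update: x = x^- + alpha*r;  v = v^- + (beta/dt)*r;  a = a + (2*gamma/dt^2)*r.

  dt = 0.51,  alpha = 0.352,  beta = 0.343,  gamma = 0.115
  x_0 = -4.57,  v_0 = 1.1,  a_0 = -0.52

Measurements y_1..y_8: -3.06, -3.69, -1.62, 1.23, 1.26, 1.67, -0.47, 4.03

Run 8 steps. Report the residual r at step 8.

step 1: x_pred=-4.0766  r=1.0166  x^+=-3.7188  v^+=1.5185  a^+=0.3790
step 2: x_pred=-2.8950  r=-0.7950  x^+=-3.1749  v^+=1.1772  a^+=-0.3240
step 3: x_pred=-2.6166  r=0.9966  x^+=-2.2658  v^+=1.6822  a^+=0.5573
step 4: x_pred=-1.3354  r=2.5654  x^+=-0.4324  v^+=3.6918  a^+=2.8259
step 5: x_pred=1.8179  r=-0.5579  x^+=1.6215  v^+=4.7578  a^+=2.3325
step 6: x_pred=4.3513  r=-2.6813  x^+=3.4075  v^+=4.1440  a^+=-0.0386
step 7: x_pred=5.5159  r=-5.9859  x^+=3.4089  v^+=0.0985  a^+=-5.3318
step 8: x_pred=2.7657  r=1.2643  x^+=3.2107  v^+=-1.7704  a^+=-4.2138

resid = 1.2643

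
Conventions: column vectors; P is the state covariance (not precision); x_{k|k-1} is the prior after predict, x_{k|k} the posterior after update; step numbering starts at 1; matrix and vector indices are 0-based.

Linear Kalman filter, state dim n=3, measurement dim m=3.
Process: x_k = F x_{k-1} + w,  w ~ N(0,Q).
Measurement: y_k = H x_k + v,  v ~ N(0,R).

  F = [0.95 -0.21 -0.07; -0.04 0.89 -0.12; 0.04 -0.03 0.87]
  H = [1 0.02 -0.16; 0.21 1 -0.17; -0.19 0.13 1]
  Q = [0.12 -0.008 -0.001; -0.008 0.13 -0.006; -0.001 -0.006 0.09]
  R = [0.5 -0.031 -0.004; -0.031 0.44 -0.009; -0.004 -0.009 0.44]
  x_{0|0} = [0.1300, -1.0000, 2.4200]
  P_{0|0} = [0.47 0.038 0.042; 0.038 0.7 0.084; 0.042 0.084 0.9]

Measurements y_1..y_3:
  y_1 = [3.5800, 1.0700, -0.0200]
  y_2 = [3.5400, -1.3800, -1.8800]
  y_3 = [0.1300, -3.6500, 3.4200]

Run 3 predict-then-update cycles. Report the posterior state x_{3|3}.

step 1: x^-=[0.1641, -1.1856, 2.1406]  P^-=[0.5612 -0.1245 -0.0155; -0.1245 0.6779 -0.0543; -0.0155 -0.0543 0.7710]  S=[1.0815 0.0084 -0.2639; 0.0084 1.1323 -0.1110; -0.2639 -0.1110 1.2407]  K=[0.5185 -0.0076 -0.0019; -0.0790 0.5925 0.0825; 0.0210 -0.1067 0.6131]  nu=[3.7821, 2.5850, -1.9753]  x^+=[2.1092, -0.1157, 0.7332]  P^+=[0.2699 -0.0664 0.0571; -0.0664 0.2735 -0.0169; 0.0571 -0.0169 0.2837]
step 2: x^-=[1.9767, -0.2754, 0.7257]  P^-=[0.3955 -0.1294 0.0462; -0.1294 0.3600 -0.0612; 0.0462 -0.0612 0.3104]  S=[0.8840 -0.0616 -0.0965; -0.0616 0.7896 -0.0583; -0.0965 -0.0583 0.7437]  K=[0.4327 -0.0354 -0.0081; -0.0933 0.4300 0.0353; 0.0304 -0.1008 0.3909]  nu=[1.6849, -1.3964, -2.1944]  x^+=[2.7731, -1.1106, 0.0598]  P^+=[0.2264 -0.0685 0.0469; -0.0685 0.2016 -0.0272; 0.0469 -0.0272 0.1852]
step 3: x^-=[2.8635, -1.1065, 0.1963]  P^-=[0.3544 -0.1154 0.0437; -0.1154 0.3038 -0.0566; 0.0437 -0.0566 0.2356]  S=[0.8423 -0.0596 -0.0778; -0.0596 0.7339 -0.0497; -0.0778 -0.0497 0.6679]  K=[0.4061 -0.0339 -0.0131; -0.0892 0.3886 0.0258; 0.0291 -0.0948 0.3256]  nu=[-2.6800, -3.1114, 3.9116]  x^+=[1.8292, -1.9758, 1.6869]  P^+=[0.2121 -0.0648 0.0416; -0.0648 0.1824 -0.0278; 0.0416 -0.0278 0.1555]

x_post = [1.8292, -1.9758, 1.6869]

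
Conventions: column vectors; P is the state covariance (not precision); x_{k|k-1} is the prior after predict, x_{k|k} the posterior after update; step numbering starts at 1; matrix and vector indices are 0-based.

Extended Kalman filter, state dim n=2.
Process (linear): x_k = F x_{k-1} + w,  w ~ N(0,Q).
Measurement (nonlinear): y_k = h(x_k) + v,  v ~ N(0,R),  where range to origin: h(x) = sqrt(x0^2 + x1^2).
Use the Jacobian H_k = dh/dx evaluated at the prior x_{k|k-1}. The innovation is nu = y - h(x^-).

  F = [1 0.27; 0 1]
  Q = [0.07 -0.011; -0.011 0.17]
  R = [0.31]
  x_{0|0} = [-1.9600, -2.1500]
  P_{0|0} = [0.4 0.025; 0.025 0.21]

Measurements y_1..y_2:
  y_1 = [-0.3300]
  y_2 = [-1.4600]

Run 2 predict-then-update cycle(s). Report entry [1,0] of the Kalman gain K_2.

K[1,0] = -0.4296

step 1: x^-=[-2.5405, -2.1500]  P^-=[0.4988 0.0707; 0.0707 0.3800]  H_jac=[-0.7633 -0.6460]  S=[0.8290]  K=[-0.5144; -0.3612]  nu=[-3.6582]  x^+=[-0.6587, -0.8285]  P^+=[0.2794 -0.0833; -0.0833 0.2718]
step 2: x^-=[-0.8824, -0.8285]  P^-=[0.3243 -0.0209; -0.0209 0.4418]  H_jac=[-0.7290 -0.6845]  S=[0.6684]  K=[-0.3322; -0.4296]  nu=[-2.6704]  x^+=[0.0047, 0.3187]  P^+=[0.2505 -0.1163; -0.1163 0.3185]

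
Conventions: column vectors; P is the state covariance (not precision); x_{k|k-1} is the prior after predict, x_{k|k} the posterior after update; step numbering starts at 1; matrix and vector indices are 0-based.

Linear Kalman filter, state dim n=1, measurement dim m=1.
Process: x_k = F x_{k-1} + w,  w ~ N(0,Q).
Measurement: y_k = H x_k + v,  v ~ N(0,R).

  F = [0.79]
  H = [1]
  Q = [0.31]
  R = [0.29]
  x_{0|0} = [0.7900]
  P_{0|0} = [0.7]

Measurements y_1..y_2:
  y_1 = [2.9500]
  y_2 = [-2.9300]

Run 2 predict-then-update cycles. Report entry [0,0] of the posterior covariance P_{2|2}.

P_post[0,0] = 0.1749

step 1: x^-=[0.6241]  P^-=[0.7469]  S=[1.0369]  K=[0.7203]  nu=[2.3259]  x^+=[2.2995]  P^+=[0.2089]
step 2: x^-=[1.8166]  P^-=[0.4404]  S=[0.7304]  K=[0.6029]  nu=[-4.7466]  x^+=[-1.0453]  P^+=[0.1749]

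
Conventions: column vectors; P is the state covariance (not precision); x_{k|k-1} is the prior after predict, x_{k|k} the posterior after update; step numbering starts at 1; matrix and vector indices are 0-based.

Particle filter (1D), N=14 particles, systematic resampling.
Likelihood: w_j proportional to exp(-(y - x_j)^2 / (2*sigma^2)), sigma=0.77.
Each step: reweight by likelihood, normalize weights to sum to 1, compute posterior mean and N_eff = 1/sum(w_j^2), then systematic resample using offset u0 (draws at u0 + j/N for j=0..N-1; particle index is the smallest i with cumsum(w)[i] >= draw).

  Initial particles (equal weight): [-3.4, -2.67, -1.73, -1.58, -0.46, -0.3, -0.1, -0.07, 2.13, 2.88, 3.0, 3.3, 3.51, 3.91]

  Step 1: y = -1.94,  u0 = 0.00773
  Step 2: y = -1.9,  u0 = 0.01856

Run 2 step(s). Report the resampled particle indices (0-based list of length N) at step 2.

step 1: w=[0.0546, 0.2102, 0.3175, 0.2954, 0.0520, 0.0341, 0.0190, 0.0173, 0.0000, 0.0000, 0.0000, 0.0000, 0.0000, 0.0000]  mean=-1.8002  Neff=4.1710  idx=[0, 1, 1, 1, 2, 2, 2, 2, 2, 3, 3, 3, 3, 5]
step 2: w=[0.0141, 0.0570, 0.0570, 0.0570, 0.0918, 0.0918, 0.0918, 0.0918, 0.0918, 0.0863, 0.0863, 0.0863, 0.0863, 0.0109]  mean=-1.8471  Neff=12.2018  idx=[1, 2, 3, 4, 5, 6, 6, 7, 8, 9, 10, 10, 11, 12]

resampled_idx = [1, 2, 3, 4, 5, 6, 6, 7, 8, 9, 10, 10, 11, 12]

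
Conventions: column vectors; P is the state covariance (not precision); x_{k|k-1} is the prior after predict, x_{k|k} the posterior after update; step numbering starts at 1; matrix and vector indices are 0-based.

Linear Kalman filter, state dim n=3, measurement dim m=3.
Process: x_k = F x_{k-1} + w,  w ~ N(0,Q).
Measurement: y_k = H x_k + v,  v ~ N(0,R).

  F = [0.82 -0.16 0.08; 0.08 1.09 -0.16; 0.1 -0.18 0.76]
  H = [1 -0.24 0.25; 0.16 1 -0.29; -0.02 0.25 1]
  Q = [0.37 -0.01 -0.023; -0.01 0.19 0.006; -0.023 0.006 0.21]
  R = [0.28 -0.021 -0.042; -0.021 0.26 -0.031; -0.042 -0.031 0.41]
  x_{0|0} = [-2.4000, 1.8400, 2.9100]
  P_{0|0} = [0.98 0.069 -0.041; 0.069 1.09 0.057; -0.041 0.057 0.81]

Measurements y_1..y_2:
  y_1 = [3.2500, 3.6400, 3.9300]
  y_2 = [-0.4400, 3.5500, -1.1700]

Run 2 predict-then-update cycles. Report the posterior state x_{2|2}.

step 1: x^-=[-2.0296, 1.3480, 1.6404]  P^-=[1.0371 -0.0738 0.0931; -0.0738 1.5052 -0.2450; 0.0931 -0.2450 0.6987]  S=[1.5588 -0.4395 0.1389; -0.4395 1.9604 -0.0739; 0.1389 -0.0739 1.0777]  K=[0.7510 0.2004 -0.0331; -0.1157 0.7793 0.1916; 0.1100 -0.1748 0.5636]  nu=[5.1930, 3.0925, 1.9120]  x^+=[2.4269, 3.5233, 2.7484]  P^+=[0.2162 -0.0101 -0.0445; -0.0101 0.2031 0.0083; -0.0445 0.0083 0.2289]
step 2: x^-=[1.6462, 3.5948, 1.6973]  P^-=[0.5186 -0.0366 -0.0130; -0.0366 0.4351 -0.0558; -0.0130 -0.0558 0.3423]  S=[0.8628 -0.1171 -0.0053; -0.1171 0.7590 -0.0778; -0.0053 -0.0778 0.7527]  K=[0.6292 0.1608 -0.0222; -0.0995 0.5849 0.1311; 0.0817 -0.1513 0.4215]  nu=[-1.6478, 0.1840, -3.7331]  x^+=[0.7220, 3.3770, -0.0387]  P^+=[0.1801 -0.0095 -0.0345; -0.0095 0.1521 0.0016; -0.0345 0.0016 0.1730]

x_post = [0.7220, 3.3770, -0.0387]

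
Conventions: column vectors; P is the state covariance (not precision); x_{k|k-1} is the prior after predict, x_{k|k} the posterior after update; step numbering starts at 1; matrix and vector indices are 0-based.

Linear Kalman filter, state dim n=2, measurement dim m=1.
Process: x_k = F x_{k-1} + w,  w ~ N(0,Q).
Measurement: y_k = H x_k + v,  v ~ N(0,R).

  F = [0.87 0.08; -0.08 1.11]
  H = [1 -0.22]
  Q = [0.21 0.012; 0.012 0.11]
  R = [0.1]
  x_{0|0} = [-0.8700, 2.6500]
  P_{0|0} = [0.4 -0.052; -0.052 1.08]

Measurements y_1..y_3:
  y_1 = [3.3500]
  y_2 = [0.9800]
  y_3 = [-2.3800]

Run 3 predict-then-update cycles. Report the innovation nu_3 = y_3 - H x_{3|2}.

step 1: x^-=[-0.5449, 3.0111]  P^-=[0.5124 0.0302; 0.0302 1.4525]  S=[0.6695]  K=[0.7555; -0.4322]  nu=[4.5573]  x^+=[2.8983, 1.0413]  P^+=[0.1303 0.2488; 0.2488 1.3274]
step 2: x^-=[2.6048, 0.9239]  P^-=[0.3517 0.3595; 0.3595 1.7021]  S=[0.3760]  K=[0.7252; -0.0399]  nu=[-1.4216]  x^+=[1.5739, 0.9806]  P^+=[0.1540 0.3703; 0.3703 1.7015]
step 3: x^-=[1.4477, 0.9626]  P^-=[0.3890 0.5077; 0.5077 2.1417]  S=[0.3693]  K=[0.7510; 0.0988]  nu=[-3.6159]  x^+=[-1.2677, 0.6053]  P^+=[0.1808 0.4803; 0.4803 2.1381]

innov = [-3.6159]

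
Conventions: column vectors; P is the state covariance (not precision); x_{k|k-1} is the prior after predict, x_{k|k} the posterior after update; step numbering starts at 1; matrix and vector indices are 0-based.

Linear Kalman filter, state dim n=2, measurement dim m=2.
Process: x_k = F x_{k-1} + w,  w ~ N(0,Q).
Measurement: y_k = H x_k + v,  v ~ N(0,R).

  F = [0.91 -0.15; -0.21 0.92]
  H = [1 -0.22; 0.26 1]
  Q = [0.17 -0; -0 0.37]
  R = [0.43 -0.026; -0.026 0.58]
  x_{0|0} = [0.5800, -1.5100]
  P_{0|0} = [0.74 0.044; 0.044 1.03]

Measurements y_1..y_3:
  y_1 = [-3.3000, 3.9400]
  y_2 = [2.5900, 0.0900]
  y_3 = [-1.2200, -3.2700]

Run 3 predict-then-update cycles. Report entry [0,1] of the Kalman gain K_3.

step 1: x^-=[0.7543, -1.5110]  P^-=[0.7940 -0.2453; -0.2453 1.2574]  S=[1.3928 -0.3275; -0.3275 1.7635]  K=[0.6312 0.0952; -0.2255 0.6350]  nu=[-4.3867, 5.2549]  x^+=[-1.5145, 2.8148]  P^+=[0.2625 -0.0295; -0.0295 0.3818]
step 2: x^-=[-1.8004, 2.9076]  P^-=[0.4040 -0.1284; -0.1284 0.7161]  S=[0.9251 -0.1996; -0.1996 1.2566]  K=[0.4796 0.0576; -0.1987 0.5117]  nu=[5.0301, -2.3495]  x^+=[0.4769, 0.7058]  P^+=[0.1980 -0.0306; -0.0306 0.3099]
step 3: x^-=[0.3281, 0.5491]  P^-=[0.3493 -0.1072; -0.1072 0.6529]  S=[0.8580 -0.1798; -0.1798 1.2007]  K=[0.4457 0.0531; -0.1891 0.4922]  nu=[-1.4273, -3.9045]  x^+=[-0.5155, -1.1026]  P^+=[0.1840 -0.0286; -0.0286 0.2978]

K[0,1] = 0.0531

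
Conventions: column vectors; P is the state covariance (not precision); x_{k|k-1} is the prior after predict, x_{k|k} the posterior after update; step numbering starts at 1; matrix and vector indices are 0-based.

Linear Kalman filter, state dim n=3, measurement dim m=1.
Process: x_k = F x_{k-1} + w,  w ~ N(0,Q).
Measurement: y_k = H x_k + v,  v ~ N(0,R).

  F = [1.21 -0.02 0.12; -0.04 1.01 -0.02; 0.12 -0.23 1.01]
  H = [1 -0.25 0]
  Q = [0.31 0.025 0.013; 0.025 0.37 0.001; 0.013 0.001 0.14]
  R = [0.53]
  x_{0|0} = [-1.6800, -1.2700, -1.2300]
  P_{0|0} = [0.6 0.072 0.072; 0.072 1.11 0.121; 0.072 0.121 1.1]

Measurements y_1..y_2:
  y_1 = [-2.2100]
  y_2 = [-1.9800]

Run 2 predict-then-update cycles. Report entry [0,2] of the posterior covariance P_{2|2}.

P_post[0,2] = 0.0340

step 1: x^-=[-2.1550, -1.1909, -1.1518]  P^-=[1.2216 0.0716 0.3016; 0.0716 1.4931 -0.1517; 0.3016 -0.1517 1.2867]  S=[1.8091]  K=[0.6653; -0.1668; 0.1877]  nu=[-0.3527]  x^+=[-2.3897, -1.1321, -1.2180]  P^+=[0.4207 0.2723 0.0757; 0.2723 1.4428 -0.0950; 0.0757 -0.0950 1.2230]
step 2: x^-=[-3.0150, -1.0234, -1.2566]  P^-=[0.9534 0.2918 0.2507; 0.2918 1.8249 -0.4260; 0.2507 -0.4260 1.5175]  S=[1.4516]  K=[0.6066; -0.1133; 0.2461]  nu=[0.7792]  x^+=[-2.5424, -1.1117, -1.0648]  P^+=[0.4194 0.3915 0.0340; 0.3915 1.8063 -0.3856; 0.0340 -0.3856 1.4296]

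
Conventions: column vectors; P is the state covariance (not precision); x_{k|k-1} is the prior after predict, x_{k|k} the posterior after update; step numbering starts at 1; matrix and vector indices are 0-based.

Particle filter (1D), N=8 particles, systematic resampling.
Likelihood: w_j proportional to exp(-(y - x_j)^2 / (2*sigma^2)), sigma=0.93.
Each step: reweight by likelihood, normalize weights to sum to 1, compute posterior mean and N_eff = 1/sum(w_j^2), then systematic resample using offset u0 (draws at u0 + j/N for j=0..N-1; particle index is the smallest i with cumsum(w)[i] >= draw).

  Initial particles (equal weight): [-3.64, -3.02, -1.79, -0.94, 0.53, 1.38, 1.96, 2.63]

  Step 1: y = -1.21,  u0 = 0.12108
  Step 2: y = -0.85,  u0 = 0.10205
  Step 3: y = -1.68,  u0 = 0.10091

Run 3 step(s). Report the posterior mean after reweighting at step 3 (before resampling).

step 1: w=[0.0152, 0.0696, 0.3806, 0.4432, 0.0803, 0.0096, 0.0014, 0.0001]  mean=-1.3047  Neff=2.8333  idx=[2, 2, 2, 3, 3, 3, 3, 5]
step 2: w=[0.1028, 0.1028, 0.1028, 0.1705, 0.1705, 0.1705, 0.1705, 0.0097]  mean=-1.1797  Neff=6.7539  idx=[0, 2, 3, 3, 4, 5, 6, 6]
step 3: w=[0.1562, 0.1562, 0.1146, 0.1146, 0.1146, 0.1146, 0.1146, 0.1146]  mean=-1.2055  Neff=7.8374  idx=[0, 1, 2, 3, 4, 5, 6, 7]

post_mean = -1.2055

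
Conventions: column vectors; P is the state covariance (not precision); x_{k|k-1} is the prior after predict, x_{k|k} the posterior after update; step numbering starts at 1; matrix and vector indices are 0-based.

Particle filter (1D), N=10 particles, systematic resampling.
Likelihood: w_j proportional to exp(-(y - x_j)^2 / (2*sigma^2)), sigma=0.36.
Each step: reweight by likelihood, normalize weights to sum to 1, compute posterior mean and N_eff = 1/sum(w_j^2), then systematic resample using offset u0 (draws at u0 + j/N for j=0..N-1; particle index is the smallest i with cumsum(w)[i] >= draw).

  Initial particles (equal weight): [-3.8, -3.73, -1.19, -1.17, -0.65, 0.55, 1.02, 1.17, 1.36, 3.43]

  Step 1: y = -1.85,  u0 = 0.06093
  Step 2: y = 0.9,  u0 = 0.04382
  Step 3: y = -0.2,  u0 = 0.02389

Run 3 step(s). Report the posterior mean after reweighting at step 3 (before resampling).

step 1: w=[0.0000, 0.0000, 0.5201, 0.4691, 0.0108, 0.0000, 0.0000, 0.0000, 0.0000, 0.0000]  mean=-1.1748  Neff=2.0380  idx=[2, 2, 2, 2, 2, 3, 3, 3, 3, 3]
step 2: w=[0.0841, 0.0841, 0.0841, 0.0841, 0.0841, 0.1159, 0.1159, 0.1159, 0.1159, 0.1159]  mean=-1.1784  Neff=9.7530  idx=[0, 1, 2, 4, 5, 6, 6, 7, 8, 9]
step 3: w=[0.0911, 0.0911, 0.0911, 0.0911, 0.1059, 0.1059, 0.1059, 0.1059, 0.1059, 0.1059]  mean=-1.1773  Neff=9.9472  idx=[0, 1, 2, 3, 4, 5, 6, 7, 8, 9]

post_mean = -1.1773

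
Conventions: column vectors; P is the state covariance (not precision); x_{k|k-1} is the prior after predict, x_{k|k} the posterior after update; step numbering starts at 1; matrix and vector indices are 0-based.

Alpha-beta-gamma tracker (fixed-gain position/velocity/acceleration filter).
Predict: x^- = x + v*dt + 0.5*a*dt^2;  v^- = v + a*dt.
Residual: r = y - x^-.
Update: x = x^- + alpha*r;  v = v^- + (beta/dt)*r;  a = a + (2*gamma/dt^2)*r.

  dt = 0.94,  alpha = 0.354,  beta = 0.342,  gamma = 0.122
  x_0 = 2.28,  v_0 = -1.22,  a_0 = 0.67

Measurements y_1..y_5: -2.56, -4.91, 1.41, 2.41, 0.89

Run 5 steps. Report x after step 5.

step 1: x_pred=1.4292  r=-3.9892  x^+=0.0170  v^+=-2.0416  a^+=-0.4316
step 2: x_pred=-2.0927  r=-2.8173  x^+=-3.0901  v^+=-3.4723  a^+=-1.2096
step 3: x_pred=-6.8884  r=8.2984  x^+=-3.9508  v^+=-1.5901  a^+=1.0820
step 4: x_pred=-4.9674  r=7.3774  x^+=-2.3558  v^+=2.1111  a^+=3.1192
step 5: x_pred=1.0067  r=-0.1167  x^+=0.9654  v^+=5.0007  a^+=3.0870

x_post = 0.9654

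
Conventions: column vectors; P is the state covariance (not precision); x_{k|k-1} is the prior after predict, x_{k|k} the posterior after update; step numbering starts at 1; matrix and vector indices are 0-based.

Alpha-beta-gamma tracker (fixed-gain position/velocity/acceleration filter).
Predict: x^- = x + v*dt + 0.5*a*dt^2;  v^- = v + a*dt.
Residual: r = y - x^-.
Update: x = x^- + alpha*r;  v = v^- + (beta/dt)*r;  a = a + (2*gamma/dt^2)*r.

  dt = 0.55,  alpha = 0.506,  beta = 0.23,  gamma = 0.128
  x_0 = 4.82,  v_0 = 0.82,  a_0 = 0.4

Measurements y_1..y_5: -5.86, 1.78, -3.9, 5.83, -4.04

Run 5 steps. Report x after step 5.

step 1: x_pred=5.3315  r=-11.1915  x^+=-0.3314  v^+=-3.6401  a^+=-9.0712
step 2: x_pred=-3.7055  r=5.4855  x^+=-0.9298  v^+=-6.3353  a^+=-4.4289
step 3: x_pred=-5.0841  r=1.1841  x^+=-4.4849  v^+=-8.2760  a^+=-3.4268
step 4: x_pred=-9.5551  r=15.3851  x^+=-1.7702  v^+=-3.7270  a^+=9.5933
step 5: x_pred=-2.3691  r=-1.6709  x^+=-3.2146  v^+=0.8505  a^+=8.1792

x_post = -3.2146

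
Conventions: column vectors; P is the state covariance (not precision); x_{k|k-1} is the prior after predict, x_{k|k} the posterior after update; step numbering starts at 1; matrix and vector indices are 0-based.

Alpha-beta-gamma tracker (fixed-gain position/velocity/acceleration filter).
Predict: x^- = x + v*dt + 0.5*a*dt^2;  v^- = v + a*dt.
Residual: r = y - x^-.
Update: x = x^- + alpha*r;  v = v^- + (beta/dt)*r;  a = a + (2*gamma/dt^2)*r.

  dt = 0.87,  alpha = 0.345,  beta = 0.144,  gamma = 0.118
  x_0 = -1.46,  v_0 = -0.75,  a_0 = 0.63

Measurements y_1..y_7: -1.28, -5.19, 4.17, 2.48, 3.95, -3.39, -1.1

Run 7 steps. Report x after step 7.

step 1: x_pred=-1.8741  r=0.5941  x^+=-1.6691  v^+=-0.1036  a^+=0.8152
step 2: x_pred=-1.4507  r=-3.7393  x^+=-2.7408  v^+=-0.0132  a^+=-0.3507
step 3: x_pred=-2.8850  r=7.0550  x^+=-0.4510  v^+=0.8494  a^+=1.8491
step 4: x_pred=0.9877  r=1.4923  x^+=1.5026  v^+=2.7051  a^+=2.3143
step 5: x_pred=4.7318  r=-0.7818  x^+=4.4621  v^+=4.5891  a^+=2.0706
step 6: x_pred=9.2383  r=-12.6283  x^+=4.8815  v^+=4.3003  a^+=-1.8669
step 7: x_pred=7.9163  r=-9.0163  x^+=4.8057  v^+=1.1838  a^+=-4.6782

x_post = 4.8057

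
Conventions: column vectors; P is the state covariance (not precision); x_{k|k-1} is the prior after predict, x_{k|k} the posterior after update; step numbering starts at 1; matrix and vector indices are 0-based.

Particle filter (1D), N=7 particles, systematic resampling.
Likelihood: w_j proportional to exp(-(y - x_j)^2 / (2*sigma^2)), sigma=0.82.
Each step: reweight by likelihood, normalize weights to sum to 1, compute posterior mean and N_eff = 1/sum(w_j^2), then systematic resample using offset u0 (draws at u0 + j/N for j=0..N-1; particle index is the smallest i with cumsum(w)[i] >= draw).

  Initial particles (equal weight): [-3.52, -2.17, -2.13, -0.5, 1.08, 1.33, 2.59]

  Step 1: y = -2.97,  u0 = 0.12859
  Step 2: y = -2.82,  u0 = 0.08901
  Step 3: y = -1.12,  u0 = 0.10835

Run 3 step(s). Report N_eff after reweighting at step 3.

N_eff = 5.1164

step 1: w=[0.3949, 0.3072, 0.2926, 0.0053, 0.0000, 0.0000, 0.0000]  mean=-2.6825  Neff=2.9766  idx=[0, 0, 1, 1, 1, 2, 2]
step 2: w=[0.1394, 0.1394, 0.1465, 0.1465, 0.1465, 0.1408, 0.1408]  mean=-2.5350  Neff=6.9964  idx=[0, 1, 2, 3, 4, 5, 6]
step 3: w=[0.0060, 0.0060, 0.1927, 0.1927, 0.1927, 0.2049, 0.2049]  mean=-2.1699  Neff=5.1164  idx=[2, 3, 3, 4, 5, 6, 6]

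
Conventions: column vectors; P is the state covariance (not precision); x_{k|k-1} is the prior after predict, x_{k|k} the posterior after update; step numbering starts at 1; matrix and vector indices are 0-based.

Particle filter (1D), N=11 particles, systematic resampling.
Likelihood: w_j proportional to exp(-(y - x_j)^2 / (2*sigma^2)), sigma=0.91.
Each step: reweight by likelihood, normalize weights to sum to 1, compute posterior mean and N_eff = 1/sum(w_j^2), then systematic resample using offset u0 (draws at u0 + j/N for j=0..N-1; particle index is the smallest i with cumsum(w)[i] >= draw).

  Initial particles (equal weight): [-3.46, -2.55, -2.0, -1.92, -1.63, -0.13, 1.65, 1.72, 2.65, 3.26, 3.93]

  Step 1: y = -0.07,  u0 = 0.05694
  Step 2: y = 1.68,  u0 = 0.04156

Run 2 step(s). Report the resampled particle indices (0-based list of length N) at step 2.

resampled_idx = [3, 5, 7, 9, 9, 9, 9, 10, 10, 10, 10]

step 1: w=[0.0005, 0.0135, 0.0583, 0.0700, 0.1271, 0.5512, 0.0926, 0.0798, 0.0063, 0.0007, 0.0000]  mean=-0.2567  Neff=2.9117  idx=[2, 4, 4, 5, 5, 5, 5, 5, 5, 6, 7]
step 2: w=[0.0001, 0.0005, 0.0005, 0.0489, 0.0489, 0.0489, 0.0489, 0.0489, 0.0489, 0.3530, 0.3528]  mean=1.1494  Neff=3.7963  idx=[3, 5, 7, 9, 9, 9, 9, 10, 10, 10, 10]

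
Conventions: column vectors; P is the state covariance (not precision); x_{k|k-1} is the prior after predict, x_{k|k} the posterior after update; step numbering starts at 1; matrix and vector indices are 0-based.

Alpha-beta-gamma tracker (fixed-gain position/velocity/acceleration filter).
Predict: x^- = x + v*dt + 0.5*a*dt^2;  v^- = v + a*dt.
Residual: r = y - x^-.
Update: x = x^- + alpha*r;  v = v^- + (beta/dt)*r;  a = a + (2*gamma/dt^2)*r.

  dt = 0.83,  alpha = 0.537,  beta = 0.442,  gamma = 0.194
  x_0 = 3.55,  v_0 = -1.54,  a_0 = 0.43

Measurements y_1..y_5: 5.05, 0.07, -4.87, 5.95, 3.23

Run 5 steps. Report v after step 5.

v_post = 3.2496

step 1: x_pred=2.4199  r=2.6301  x^+=3.8323  v^+=0.2175  a^+=1.9113
step 2: x_pred=4.6711  r=-4.6011  x^+=2.2003  v^+=-0.6464  a^+=-0.6801
step 3: x_pred=1.4296  r=-6.2996  x^+=-1.9533  v^+=-4.5656  a^+=-4.2282
step 4: x_pred=-7.1991  r=13.1491  x^+=-0.1380  v^+=-1.0727  a^+=3.1776
step 5: x_pred=0.0662  r=3.1638  x^+=1.7652  v^+=3.2496  a^+=4.9596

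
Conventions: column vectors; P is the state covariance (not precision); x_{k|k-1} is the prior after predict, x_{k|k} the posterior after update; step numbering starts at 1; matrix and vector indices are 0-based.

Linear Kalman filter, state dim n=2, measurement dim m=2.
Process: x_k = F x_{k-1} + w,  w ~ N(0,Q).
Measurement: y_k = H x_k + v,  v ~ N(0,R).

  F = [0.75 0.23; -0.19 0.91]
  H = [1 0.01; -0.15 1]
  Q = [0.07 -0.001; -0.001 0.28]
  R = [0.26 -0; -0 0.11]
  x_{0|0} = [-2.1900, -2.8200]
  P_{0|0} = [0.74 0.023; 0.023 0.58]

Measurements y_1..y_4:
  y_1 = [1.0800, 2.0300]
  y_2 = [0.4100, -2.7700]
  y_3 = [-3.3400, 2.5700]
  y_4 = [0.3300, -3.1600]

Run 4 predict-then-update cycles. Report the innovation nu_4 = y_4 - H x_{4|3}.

innov = [0.9637, -4.7591]

step 1: x^-=[-2.2911, -2.1501]  P^-=[0.5249 0.0296; 0.0296 0.7791]  S=[0.7855 -0.0413; -0.0413 0.8920]  K=[0.6673 -0.0241; 0.0936 0.8728]  nu=[3.3926, 3.8364]  x^+=[-0.1198, 1.5157]  P^+=[0.1733 0.0233; 0.0233 0.0995]
step 2: x^-=[0.2588, 1.4020]  P^-=[0.1808 0.0100; 0.0100 0.3606]  S=[0.4410 -0.0135; -0.0135 0.4716]  K=[0.4094 -0.0245; 0.0543 0.7629]  nu=[0.1372, -4.1332]  x^+=[0.4162, -1.7437]  P^+=[0.1063 0.0133; 0.0133 0.0859]
step 3: x^-=[-0.0889, -1.6659]  P^-=[0.1389 0.0103; 0.0103 0.3504]  S=[0.3992 -0.0071; -0.0071 0.4604]  K=[0.3480 -0.0176; 0.0480 0.7584]  nu=[-3.2344, 4.2225]  x^+=[-1.2886, 1.3813]  P^+=[0.0904 0.0116; 0.0116 0.0852]
step 4: x^-=[-0.6487, 1.5018]  P^-=[0.1293 0.0114; 0.0114 0.3498]  S=[0.3896 -0.0045; -0.0045 0.4593]  K=[0.3321 -0.0142; 0.0470 0.7583]  nu=[0.9637, -4.7591]  x^+=[-0.2611, -2.0619]  P^+=[0.0862 0.0114; 0.0114 0.0851]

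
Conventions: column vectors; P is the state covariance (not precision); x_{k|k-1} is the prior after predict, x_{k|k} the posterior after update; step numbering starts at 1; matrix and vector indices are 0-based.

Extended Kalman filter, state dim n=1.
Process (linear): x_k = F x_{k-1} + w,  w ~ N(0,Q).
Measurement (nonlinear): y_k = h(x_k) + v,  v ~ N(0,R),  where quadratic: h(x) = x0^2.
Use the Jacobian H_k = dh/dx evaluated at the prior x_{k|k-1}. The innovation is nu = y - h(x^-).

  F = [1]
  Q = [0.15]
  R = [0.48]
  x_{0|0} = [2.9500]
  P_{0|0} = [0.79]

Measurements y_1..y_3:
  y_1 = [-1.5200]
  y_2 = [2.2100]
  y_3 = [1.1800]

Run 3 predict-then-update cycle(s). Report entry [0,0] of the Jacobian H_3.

step 1: x^-=[2.9500]  P^-=[0.9400]  H_jac=[5.9000]  S=[33.2014]  K=[0.1670]  nu=[-10.2225]  x^+=[1.2424]  P^+=[0.0136]
step 2: x^-=[1.2424]  P^-=[0.1636]  H_jac=[2.4848]  S=[1.4901]  K=[0.2728]  nu=[0.6664]  x^+=[1.4242]  P^+=[0.0527]
step 3: x^-=[1.4242]  P^-=[0.2027]  H_jac=[2.8484]  S=[2.1246]  K=[0.2718]  nu=[-0.8484]  x^+=[1.1937]  P^+=[0.0458]

H_jac[0,0] = 2.8484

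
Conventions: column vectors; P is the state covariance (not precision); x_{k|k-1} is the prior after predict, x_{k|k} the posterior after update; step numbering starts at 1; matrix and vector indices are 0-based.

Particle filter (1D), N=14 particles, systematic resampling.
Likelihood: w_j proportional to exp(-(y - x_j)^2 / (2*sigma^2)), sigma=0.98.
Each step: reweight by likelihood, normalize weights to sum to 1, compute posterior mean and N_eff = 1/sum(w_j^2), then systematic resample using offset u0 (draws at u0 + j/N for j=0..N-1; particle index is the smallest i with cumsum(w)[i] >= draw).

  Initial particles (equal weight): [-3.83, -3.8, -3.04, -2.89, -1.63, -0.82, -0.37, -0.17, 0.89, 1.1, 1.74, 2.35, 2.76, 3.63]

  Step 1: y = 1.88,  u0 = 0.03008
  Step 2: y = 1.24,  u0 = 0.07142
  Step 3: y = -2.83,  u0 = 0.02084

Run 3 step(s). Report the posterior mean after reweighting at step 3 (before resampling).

step 1: w=[0.0000, 0.0000, 0.0000, 0.0000, 0.0004, 0.0052, 0.0167, 0.0261, 0.1400, 0.1698, 0.2308, 0.2078, 0.1558, 0.0473]  mean=1.7875  Neff=5.8011  idx=[7, 8, 8, 9, 9, 10, 10, 10, 11, 11, 11, 12, 12, 13]
step 2: w=[0.0391, 0.1034, 0.1034, 0.1091, 0.1091, 0.0967, 0.0967, 0.0967, 0.0580, 0.0580, 0.0580, 0.0331, 0.0331, 0.0056]  mean=1.5342  Neff=11.4847  idx=[1, 2, 2, 3, 4, 4, 5, 6, 6, 7, 8, 9, 11, 13]
step 3: w=[0.2270, 0.2270, 0.2270, 0.0984, 0.0984, 0.0984, 0.0058, 0.0058, 0.0058, 0.0058, 0.0003, 0.0003, 0.0000, 0.0000]  mean=0.9725  Neff=5.4400  idx=[0, 0, 0, 1, 1, 1, 1, 2, 2, 2, 3, 4, 5, 5]

post_mean = 0.9725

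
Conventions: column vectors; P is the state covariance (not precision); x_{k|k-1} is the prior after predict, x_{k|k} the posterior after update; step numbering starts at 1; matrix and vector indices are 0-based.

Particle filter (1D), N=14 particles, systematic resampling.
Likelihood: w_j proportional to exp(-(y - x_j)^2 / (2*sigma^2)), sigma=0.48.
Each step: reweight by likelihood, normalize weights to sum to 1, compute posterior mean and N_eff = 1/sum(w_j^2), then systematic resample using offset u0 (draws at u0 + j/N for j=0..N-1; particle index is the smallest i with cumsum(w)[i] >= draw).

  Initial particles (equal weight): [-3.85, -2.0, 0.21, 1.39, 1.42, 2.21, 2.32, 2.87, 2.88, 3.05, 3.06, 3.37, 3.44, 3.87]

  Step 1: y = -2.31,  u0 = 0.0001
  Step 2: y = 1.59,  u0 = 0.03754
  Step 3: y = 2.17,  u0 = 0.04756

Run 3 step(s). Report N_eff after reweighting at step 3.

N_eff = 14.0000

step 1: w=[0.0071, 0.9929, 0.0000, 0.0000, 0.0000, 0.0000, 0.0000, 0.0000, 0.0000, 0.0000, 0.0000, 0.0000, 0.0000, 0.0000]  mean=-2.0132  Neff=1.0143  idx=[0, 1, 1, 1, 1, 1, 1, 1, 1, 1, 1, 1, 1, 1]
step 2: w=[0.0000, 0.0769, 0.0769, 0.0769, 0.0769, 0.0769, 0.0769, 0.0769, 0.0769, 0.0769, 0.0769, 0.0769, 0.0769, 0.0769]  mean=-2.0000  Neff=13.0000  idx=[1, 2, 3, 4, 5, 6, 7, 7, 8, 9, 10, 11, 12, 13]
step 3: w=[0.0714, 0.0714, 0.0714, 0.0714, 0.0714, 0.0714, 0.0714, 0.0714, 0.0714, 0.0714, 0.0714, 0.0714, 0.0714, 0.0714]  mean=-2.0000  Neff=14.0000  idx=[0, 1, 2, 3, 4, 5, 6, 7, 8, 9, 10, 11, 12, 13]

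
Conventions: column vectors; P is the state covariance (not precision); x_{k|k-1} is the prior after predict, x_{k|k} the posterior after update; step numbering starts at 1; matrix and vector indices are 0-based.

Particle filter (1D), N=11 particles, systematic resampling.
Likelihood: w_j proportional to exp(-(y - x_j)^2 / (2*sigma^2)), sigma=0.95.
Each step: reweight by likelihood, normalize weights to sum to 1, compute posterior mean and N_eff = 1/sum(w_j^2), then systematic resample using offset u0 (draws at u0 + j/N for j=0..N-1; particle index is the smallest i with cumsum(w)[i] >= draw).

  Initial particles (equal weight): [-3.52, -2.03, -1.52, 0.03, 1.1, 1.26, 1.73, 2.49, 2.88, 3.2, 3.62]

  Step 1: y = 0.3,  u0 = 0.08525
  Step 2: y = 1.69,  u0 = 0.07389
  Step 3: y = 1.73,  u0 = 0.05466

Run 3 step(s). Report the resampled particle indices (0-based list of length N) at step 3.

step 1: w=[0.0001, 0.0170, 0.0550, 0.3311, 0.2419, 0.2069, 0.1111, 0.0242, 0.0086, 0.0033, 0.0008]  mean=0.7085  Neff=4.3996  idx=[3, 3, 3, 3, 4, 4, 4, 5, 5, 6, 8]
step 2: w=[0.0329, 0.0329, 0.0329, 0.0329, 0.1249, 0.1249, 0.1249, 0.1367, 0.1367, 0.1513, 0.0691]  mean=1.2212  Neff=8.6100  idx=[2, 4, 4, 5, 6, 7, 7, 8, 9, 9, 10]
step 3: w=[0.0236, 0.0939, 0.0939, 0.0939, 0.0939, 0.1035, 0.1035, 0.1035, 0.1170, 0.1170, 0.0562]  mean=1.3720  Neff=10.1505  idx=[1, 2, 3, 4, 5, 6, 6, 7, 8, 9, 10]

resampled_idx = [1, 2, 3, 4, 5, 6, 6, 7, 8, 9, 10]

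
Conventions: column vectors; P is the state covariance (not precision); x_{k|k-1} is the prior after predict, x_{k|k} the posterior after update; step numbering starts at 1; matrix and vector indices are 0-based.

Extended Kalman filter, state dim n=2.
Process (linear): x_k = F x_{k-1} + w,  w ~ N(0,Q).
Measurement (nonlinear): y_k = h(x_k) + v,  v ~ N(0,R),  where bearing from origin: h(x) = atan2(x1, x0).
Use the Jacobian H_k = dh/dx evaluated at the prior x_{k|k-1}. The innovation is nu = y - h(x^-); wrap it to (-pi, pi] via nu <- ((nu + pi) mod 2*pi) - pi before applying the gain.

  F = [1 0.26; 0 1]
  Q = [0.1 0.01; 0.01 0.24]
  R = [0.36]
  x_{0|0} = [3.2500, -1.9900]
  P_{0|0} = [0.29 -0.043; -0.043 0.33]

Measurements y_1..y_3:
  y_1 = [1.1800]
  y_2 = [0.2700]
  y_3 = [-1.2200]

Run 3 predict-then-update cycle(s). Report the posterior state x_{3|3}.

step 1: x^-=[2.7326, -1.9900]  P^-=[0.3899 0.0528; 0.0528 0.5700]  H_jac=[0.1741 0.2391]  S=[0.4088]  K=[0.1970; 0.3559]  nu=[1.8094]  x^+=[3.0890, -1.3460]  P^+=[0.3741 0.0241; 0.0241 0.5182]
step 2: x^-=[2.7391, -1.3460]  P^-=[0.5217 0.1689; 0.1689 0.7582]  H_jac=[0.1445 0.2941]  S=[0.4508]  K=[0.2774; 0.5487]  nu=[0.7268]  x^+=[2.9407, -0.9472]  P^+=[0.4870 0.1003; 0.1003 0.6225]
step 3: x^-=[2.6944, -0.9472]  P^-=[0.6812 0.2721; 0.2721 0.8625]  H_jac=[0.1161 0.3303]  S=[0.4842]  K=[0.3490; 0.6537]  nu=[-0.8819]  x^+=[2.3866, -1.5237]  P^+=[0.6222 0.1616; 0.1616 0.6556]

x_post = [2.3866, -1.5237]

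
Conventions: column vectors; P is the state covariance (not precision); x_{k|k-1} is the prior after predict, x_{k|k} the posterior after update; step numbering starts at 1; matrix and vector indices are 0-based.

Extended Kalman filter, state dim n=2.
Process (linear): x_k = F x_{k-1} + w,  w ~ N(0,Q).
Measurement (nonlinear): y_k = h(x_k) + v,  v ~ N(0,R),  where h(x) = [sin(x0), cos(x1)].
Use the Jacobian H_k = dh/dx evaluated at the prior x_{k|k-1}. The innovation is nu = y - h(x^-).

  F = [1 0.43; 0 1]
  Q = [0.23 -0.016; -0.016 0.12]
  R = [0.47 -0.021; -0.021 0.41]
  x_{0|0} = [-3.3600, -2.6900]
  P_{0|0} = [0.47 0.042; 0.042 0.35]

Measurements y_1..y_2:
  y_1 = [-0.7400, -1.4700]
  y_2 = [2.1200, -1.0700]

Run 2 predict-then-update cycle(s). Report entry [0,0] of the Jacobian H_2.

step 1: x^-=[-4.5167, -2.6900]  P^-=[0.8008 0.1765; 0.1765 0.4700]  H_jac=[-0.1944 0.0000; 0.0000 0.4364]  S=[0.5003 -0.0360; -0.0360 0.4995]  K=[-0.3017 0.1325; -0.0393 0.4078]  nu=[-1.7209, -0.5702]  x^+=[-4.0730, -2.8550]  P^+=[0.7436 0.1390; 0.1390 0.3850]
step 2: x^-=[-5.3006, -2.8550]  P^-=[1.1644 0.2885; 0.2885 0.5050]  H_jac=[0.5549 0.0000; 0.0000 0.2827]  S=[0.8285 0.0243; 0.0243 0.4504]  K=[0.7757 0.1393; 0.1842 0.3071]  nu=[1.2881, -0.1108]  x^+=[-4.3168, -2.6517]  P^+=[0.6518 0.1444; 0.1444 0.4317]

H_jac[0,0] = 0.5549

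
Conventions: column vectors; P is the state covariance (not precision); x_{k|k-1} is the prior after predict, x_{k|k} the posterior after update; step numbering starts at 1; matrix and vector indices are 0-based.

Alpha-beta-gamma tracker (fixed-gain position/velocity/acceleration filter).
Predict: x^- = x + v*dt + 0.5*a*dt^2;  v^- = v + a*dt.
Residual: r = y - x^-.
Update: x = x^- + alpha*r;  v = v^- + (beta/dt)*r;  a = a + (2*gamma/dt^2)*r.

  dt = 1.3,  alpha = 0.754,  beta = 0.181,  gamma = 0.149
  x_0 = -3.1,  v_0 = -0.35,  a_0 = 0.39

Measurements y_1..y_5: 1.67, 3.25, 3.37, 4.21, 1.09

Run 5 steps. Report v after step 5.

step 1: x_pred=-3.2255  r=4.8955  x^+=0.4657  v^+=0.8386  a^+=1.2532
step 2: x_pred=2.6149  r=0.6351  x^+=3.0938  v^+=2.5562  a^+=1.3652
step 3: x_pred=7.5704  r=-4.2004  x^+=4.4033  v^+=3.7462  a^+=0.6245
step 4: x_pred=9.8011  r=-5.5911  x^+=5.5854  v^+=3.7796  a^+=-0.3613
step 5: x_pred=10.1936  r=-9.1036  x^+=3.3295  v^+=2.0424  a^+=-1.9666

v_post = 2.0424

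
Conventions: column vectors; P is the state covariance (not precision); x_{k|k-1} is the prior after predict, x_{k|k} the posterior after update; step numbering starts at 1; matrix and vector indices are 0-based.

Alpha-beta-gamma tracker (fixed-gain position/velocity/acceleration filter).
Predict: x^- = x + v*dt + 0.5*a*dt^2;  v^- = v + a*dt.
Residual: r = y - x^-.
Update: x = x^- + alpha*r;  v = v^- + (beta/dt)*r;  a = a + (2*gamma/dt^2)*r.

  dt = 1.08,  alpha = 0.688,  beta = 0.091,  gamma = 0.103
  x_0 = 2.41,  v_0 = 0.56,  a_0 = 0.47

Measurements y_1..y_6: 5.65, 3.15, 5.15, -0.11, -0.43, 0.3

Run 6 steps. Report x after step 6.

x_post = -0.0872

step 1: x_pred=3.2889  r=2.3611  x^+=4.9133  v^+=1.2665  a^+=0.8870
step 2: x_pred=6.7985  r=-3.6485  x^+=4.2883  v^+=1.9171  a^+=0.2426
step 3: x_pred=6.5003  r=-1.3503  x^+=5.5713  v^+=2.0653  a^+=0.0042
step 4: x_pred=7.8043  r=-7.9143  x^+=2.3593  v^+=1.4030  a^+=-1.3936
step 5: x_pred=3.0617  r=-3.4917  x^+=0.6594  v^+=-0.3963  a^+=-2.0103
step 6: x_pred=-0.9410  r=1.2410  x^+=-0.0872  v^+=-2.4629  a^+=-1.7911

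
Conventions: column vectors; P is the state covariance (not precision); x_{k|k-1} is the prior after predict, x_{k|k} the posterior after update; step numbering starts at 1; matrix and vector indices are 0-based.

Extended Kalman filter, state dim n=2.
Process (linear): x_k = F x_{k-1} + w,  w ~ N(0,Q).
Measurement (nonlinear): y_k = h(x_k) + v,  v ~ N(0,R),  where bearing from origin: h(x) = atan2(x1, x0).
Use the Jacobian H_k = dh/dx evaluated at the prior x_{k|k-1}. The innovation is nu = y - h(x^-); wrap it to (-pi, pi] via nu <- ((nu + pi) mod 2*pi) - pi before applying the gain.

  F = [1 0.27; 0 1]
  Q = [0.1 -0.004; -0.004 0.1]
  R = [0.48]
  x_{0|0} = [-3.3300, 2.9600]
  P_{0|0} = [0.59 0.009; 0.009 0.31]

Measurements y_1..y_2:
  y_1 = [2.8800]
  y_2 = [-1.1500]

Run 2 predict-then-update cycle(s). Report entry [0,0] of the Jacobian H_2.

H_jac[0,0] = -0.2397

step 1: x^-=[-2.5308, 2.9600]  P^-=[0.7175 0.0887; 0.0887 0.4100]  H_jac=[-0.1952 -0.1669]  S=[0.5245]  K=[-0.2952; -0.1634]  nu=[0.6018]  x^+=[-2.7084, 2.8616]  P^+=[0.6718 0.0634; 0.0634 0.3960]
step 2: x^-=[-1.9358, 2.8616]  P^-=[0.8349 0.1663; 0.1663 0.4960]  H_jac=[-0.2397 -0.1622]  S=[0.5540]  K=[-0.4100; -0.2172]  nu=[2.9676]  x^+=[-3.1525, 2.2171]  P^+=[0.7417 0.1170; 0.1170 0.4699]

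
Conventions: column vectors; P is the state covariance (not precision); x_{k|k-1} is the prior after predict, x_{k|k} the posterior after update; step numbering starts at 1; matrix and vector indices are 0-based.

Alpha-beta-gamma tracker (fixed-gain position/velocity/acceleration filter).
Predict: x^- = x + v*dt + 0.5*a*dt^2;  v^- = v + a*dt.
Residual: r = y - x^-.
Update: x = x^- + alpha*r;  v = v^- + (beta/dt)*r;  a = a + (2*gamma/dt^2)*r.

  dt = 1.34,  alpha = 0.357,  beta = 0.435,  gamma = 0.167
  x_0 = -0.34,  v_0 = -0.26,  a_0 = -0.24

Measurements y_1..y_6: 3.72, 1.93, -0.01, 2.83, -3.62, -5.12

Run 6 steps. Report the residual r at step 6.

step 1: x_pred=-0.9039  r=4.6239  x^+=0.7469  v^+=0.9194  a^+=0.6201
step 2: x_pred=2.5356  r=-0.6056  x^+=2.3194  v^+=1.5538  a^+=0.5074
step 3: x_pred=4.8570  r=-4.8670  x^+=3.1195  v^+=0.6538  a^+=-0.3979
step 4: x_pred=3.6383  r=-0.8083  x^+=3.3497  v^+=-0.1418  a^+=-0.5482
step 5: x_pred=2.6675  r=-6.2875  x^+=0.4229  v^+=-2.9175  a^+=-1.7178
step 6: x_pred=-5.0288  r=-0.0912  x^+=-5.0614  v^+=-5.2489  a^+=-1.7347

resid = -0.0912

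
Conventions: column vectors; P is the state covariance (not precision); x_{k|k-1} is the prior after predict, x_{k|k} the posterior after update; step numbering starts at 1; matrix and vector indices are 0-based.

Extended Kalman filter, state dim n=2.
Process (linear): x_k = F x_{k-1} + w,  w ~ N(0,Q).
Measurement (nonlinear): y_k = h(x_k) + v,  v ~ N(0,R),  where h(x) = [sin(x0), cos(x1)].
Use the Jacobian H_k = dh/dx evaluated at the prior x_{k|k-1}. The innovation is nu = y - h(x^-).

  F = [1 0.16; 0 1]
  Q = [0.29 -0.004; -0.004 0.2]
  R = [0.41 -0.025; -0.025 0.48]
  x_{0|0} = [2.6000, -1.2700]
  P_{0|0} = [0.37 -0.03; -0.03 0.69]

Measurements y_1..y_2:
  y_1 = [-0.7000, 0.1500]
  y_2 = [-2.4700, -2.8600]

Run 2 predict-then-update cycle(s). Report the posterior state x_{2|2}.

step 1: x^-=[2.3968, -1.2700]  P^-=[0.6681 0.0764; 0.0764 0.8900]  H_jac=[-0.7352 0.0000; 0.0000 0.9551]  S=[0.7711 -0.0786; -0.0786 1.2919]  K=[-0.6351 0.0178; -0.0058 0.6576]  nu=[-1.3778, -0.1463]  x^+=[3.2693, -1.3583]  P^+=[0.3548 0.0256; 0.0256 0.3307]
step 2: x^-=[3.0520, -1.3583]  P^-=[0.6614 0.0745; 0.0745 0.5307]  H_jac=[-0.9960 0.0000; 0.0000 0.9775]  S=[1.0661 -0.0975; -0.0975 0.9870]  K=[-0.6167 0.0128; -0.0217 0.5234]  nu=[-2.5595, -3.0709]  x^+=[4.5911, -2.9100]  P^+=[0.2542 0.0221; 0.0221 0.2576]

x_post = [4.5911, -2.9100]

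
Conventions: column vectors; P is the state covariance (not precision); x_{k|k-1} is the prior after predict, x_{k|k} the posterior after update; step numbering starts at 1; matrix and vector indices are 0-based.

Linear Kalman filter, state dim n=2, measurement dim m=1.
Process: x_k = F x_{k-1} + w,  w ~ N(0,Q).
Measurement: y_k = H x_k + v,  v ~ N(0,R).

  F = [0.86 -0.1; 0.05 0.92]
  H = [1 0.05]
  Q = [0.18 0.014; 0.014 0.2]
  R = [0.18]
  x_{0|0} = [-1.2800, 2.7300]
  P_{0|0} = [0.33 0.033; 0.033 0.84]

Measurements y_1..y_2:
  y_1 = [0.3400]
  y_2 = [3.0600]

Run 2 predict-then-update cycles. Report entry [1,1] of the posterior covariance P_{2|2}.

step 1: x^-=[-1.3738, 2.4476]  P^-=[0.4268 -0.0231; -0.0231 0.9148]  S=[0.6068]  K=[0.7015; 0.0372]  nu=[1.5914]  x^+=[-0.2574, 2.5069]  P^+=[0.1282 -0.0390; -0.0390 0.9140]
step 2: x^-=[-0.4721, 2.2934]  P^-=[0.2907 -0.0952; -0.0952 0.9703]  S=[0.4636]  K=[0.6168; -0.1008]  nu=[3.4174]  x^+=[1.6356, 1.9491]  P^+=[0.1143 -0.0664; -0.0664 0.9656]

P_post[1,1] = 0.9656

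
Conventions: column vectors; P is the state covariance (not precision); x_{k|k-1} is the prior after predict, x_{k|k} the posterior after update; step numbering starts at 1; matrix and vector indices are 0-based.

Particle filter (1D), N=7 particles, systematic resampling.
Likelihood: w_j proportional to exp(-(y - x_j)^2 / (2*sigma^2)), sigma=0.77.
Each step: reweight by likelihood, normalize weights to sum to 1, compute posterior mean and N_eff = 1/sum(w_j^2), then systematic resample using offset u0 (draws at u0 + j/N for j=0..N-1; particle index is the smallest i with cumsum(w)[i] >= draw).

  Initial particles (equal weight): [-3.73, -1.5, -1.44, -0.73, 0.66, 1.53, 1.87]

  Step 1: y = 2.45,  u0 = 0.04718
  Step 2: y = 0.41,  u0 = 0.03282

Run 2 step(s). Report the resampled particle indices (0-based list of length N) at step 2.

resampled_idx = [0, 0, 0, 1, 2, 3, 5]

step 1: w=[0.0000, 0.0000, 0.0000, 0.0002, 0.0512, 0.3739, 0.5748]  mean=1.6805  Neff=2.1152  idx=[4, 5, 5, 6, 6, 6, 6]
step 2: w=[0.4114, 0.1506, 0.1506, 0.0719, 0.0719, 0.0719, 0.0719]  mean=1.2698  Neff=4.2506  idx=[0, 0, 0, 1, 2, 3, 5]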